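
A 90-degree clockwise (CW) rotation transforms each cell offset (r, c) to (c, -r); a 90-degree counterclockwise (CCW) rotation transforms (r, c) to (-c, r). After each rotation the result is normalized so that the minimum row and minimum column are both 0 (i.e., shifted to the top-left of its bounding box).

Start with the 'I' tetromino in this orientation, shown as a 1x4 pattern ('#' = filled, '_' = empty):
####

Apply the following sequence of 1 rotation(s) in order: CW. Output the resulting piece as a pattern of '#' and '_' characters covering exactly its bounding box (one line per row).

Start:
####
After rotation 1 (CW):
#
#
#
#

Answer: #
#
#
#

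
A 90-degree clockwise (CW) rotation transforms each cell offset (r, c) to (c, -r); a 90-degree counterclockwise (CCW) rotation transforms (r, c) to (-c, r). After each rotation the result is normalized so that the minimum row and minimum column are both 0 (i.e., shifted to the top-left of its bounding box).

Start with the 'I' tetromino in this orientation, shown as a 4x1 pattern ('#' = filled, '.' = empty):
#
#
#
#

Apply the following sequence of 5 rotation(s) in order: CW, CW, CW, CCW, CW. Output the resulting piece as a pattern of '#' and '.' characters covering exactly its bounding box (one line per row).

Answer: ####

Derivation:
Start:
#
#
#
#
After rotation 1 (CW):
####
After rotation 2 (CW):
#
#
#
#
After rotation 3 (CW):
####
After rotation 4 (CCW):
#
#
#
#
After rotation 5 (CW):
####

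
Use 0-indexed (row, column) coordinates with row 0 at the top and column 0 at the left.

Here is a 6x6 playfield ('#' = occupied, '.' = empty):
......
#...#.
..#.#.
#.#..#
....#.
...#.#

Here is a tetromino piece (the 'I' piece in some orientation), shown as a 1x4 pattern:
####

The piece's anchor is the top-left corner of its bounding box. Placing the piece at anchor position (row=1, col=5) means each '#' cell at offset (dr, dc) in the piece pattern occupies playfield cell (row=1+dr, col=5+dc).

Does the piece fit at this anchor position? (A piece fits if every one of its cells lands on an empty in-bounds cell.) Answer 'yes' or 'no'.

Answer: no

Derivation:
Check each piece cell at anchor (1, 5):
  offset (0,0) -> (1,5): empty -> OK
  offset (0,1) -> (1,6): out of bounds -> FAIL
  offset (0,2) -> (1,7): out of bounds -> FAIL
  offset (0,3) -> (1,8): out of bounds -> FAIL
All cells valid: no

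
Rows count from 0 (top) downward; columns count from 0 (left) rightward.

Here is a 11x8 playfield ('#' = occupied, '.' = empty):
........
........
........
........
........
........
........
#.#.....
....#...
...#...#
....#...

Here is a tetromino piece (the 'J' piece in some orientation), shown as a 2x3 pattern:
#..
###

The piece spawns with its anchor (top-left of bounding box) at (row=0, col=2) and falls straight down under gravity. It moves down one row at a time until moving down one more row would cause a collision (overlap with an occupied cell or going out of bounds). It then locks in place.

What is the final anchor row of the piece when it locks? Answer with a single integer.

Spawn at (row=0, col=2). Try each row:
  row 0: fits
  row 1: fits
  row 2: fits
  row 3: fits
  row 4: fits
  row 5: fits
  row 6: blocked -> lock at row 5

Answer: 5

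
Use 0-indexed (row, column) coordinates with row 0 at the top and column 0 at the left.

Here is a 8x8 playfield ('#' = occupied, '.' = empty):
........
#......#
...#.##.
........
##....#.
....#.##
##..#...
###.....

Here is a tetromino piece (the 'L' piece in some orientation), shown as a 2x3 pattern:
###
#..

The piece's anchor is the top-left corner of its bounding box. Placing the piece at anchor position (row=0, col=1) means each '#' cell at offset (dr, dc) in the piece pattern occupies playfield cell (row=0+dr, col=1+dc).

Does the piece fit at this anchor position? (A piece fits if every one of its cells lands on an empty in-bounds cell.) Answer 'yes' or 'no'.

Check each piece cell at anchor (0, 1):
  offset (0,0) -> (0,1): empty -> OK
  offset (0,1) -> (0,2): empty -> OK
  offset (0,2) -> (0,3): empty -> OK
  offset (1,0) -> (1,1): empty -> OK
All cells valid: yes

Answer: yes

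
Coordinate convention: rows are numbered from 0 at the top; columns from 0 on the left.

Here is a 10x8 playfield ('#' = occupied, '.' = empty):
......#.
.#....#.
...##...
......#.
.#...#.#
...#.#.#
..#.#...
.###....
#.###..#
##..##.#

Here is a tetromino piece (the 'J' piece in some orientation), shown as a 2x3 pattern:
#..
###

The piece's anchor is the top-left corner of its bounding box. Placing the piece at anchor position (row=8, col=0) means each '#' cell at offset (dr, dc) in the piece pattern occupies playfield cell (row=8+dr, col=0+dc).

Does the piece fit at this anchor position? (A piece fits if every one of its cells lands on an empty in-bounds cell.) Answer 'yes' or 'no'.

Check each piece cell at anchor (8, 0):
  offset (0,0) -> (8,0): occupied ('#') -> FAIL
  offset (1,0) -> (9,0): occupied ('#') -> FAIL
  offset (1,1) -> (9,1): occupied ('#') -> FAIL
  offset (1,2) -> (9,2): empty -> OK
All cells valid: no

Answer: no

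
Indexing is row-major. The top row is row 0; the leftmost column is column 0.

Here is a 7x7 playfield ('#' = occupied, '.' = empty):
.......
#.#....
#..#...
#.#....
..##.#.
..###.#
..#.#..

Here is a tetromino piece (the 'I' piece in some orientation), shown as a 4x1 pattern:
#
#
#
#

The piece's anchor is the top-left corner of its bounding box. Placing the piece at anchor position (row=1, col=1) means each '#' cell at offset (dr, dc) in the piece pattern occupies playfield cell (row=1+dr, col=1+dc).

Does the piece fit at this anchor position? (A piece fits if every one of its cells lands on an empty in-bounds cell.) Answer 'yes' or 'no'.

Check each piece cell at anchor (1, 1):
  offset (0,0) -> (1,1): empty -> OK
  offset (1,0) -> (2,1): empty -> OK
  offset (2,0) -> (3,1): empty -> OK
  offset (3,0) -> (4,1): empty -> OK
All cells valid: yes

Answer: yes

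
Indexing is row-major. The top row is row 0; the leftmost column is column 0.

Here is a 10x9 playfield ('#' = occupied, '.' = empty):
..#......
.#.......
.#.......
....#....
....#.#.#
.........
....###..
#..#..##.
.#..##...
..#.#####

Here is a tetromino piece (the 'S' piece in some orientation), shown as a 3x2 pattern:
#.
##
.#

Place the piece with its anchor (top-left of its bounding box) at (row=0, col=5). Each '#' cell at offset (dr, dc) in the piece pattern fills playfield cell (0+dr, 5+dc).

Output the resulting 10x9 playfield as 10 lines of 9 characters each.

Fill (0+0,5+0) = (0,5)
Fill (0+1,5+0) = (1,5)
Fill (0+1,5+1) = (1,6)
Fill (0+2,5+1) = (2,6)

Answer: ..#..#...
.#...##..
.#....#..
....#....
....#.#.#
.........
....###..
#..#..##.
.#..##...
..#.#####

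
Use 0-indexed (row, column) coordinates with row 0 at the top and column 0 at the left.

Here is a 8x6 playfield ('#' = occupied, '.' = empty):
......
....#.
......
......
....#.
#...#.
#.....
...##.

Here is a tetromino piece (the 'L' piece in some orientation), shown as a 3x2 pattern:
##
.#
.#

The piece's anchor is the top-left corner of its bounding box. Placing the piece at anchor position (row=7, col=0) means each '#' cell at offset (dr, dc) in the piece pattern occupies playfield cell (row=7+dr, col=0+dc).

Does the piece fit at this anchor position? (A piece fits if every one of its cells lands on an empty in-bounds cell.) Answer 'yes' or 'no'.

Answer: no

Derivation:
Check each piece cell at anchor (7, 0):
  offset (0,0) -> (7,0): empty -> OK
  offset (0,1) -> (7,1): empty -> OK
  offset (1,1) -> (8,1): out of bounds -> FAIL
  offset (2,1) -> (9,1): out of bounds -> FAIL
All cells valid: no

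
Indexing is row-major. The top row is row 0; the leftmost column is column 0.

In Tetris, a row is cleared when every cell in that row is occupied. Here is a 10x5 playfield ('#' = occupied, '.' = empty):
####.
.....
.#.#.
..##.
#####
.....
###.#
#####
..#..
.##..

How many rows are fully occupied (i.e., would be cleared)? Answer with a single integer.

Check each row:
  row 0: 1 empty cell -> not full
  row 1: 5 empty cells -> not full
  row 2: 3 empty cells -> not full
  row 3: 3 empty cells -> not full
  row 4: 0 empty cells -> FULL (clear)
  row 5: 5 empty cells -> not full
  row 6: 1 empty cell -> not full
  row 7: 0 empty cells -> FULL (clear)
  row 8: 4 empty cells -> not full
  row 9: 3 empty cells -> not full
Total rows cleared: 2

Answer: 2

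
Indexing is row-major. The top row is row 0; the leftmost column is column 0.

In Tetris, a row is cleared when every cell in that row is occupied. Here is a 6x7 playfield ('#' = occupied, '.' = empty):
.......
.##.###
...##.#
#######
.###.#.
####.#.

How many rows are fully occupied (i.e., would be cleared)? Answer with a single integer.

Check each row:
  row 0: 7 empty cells -> not full
  row 1: 2 empty cells -> not full
  row 2: 4 empty cells -> not full
  row 3: 0 empty cells -> FULL (clear)
  row 4: 3 empty cells -> not full
  row 5: 2 empty cells -> not full
Total rows cleared: 1

Answer: 1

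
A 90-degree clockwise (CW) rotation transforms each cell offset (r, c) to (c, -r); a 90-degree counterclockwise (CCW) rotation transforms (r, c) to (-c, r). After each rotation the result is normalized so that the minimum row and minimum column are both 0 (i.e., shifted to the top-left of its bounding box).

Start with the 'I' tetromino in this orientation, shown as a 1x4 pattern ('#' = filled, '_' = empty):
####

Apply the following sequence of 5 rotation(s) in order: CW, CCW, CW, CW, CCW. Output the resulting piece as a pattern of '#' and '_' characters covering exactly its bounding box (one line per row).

Answer: #
#
#
#

Derivation:
Start:
####
After rotation 1 (CW):
#
#
#
#
After rotation 2 (CCW):
####
After rotation 3 (CW):
#
#
#
#
After rotation 4 (CW):
####
After rotation 5 (CCW):
#
#
#
#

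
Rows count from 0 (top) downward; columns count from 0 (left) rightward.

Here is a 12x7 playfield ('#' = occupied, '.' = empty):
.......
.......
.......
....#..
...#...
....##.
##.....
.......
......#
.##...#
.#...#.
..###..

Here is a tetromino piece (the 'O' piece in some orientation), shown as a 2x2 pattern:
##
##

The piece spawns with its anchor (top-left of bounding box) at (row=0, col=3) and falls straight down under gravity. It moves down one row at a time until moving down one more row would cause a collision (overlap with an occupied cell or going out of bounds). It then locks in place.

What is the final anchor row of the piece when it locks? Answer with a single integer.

Answer: 1

Derivation:
Spawn at (row=0, col=3). Try each row:
  row 0: fits
  row 1: fits
  row 2: blocked -> lock at row 1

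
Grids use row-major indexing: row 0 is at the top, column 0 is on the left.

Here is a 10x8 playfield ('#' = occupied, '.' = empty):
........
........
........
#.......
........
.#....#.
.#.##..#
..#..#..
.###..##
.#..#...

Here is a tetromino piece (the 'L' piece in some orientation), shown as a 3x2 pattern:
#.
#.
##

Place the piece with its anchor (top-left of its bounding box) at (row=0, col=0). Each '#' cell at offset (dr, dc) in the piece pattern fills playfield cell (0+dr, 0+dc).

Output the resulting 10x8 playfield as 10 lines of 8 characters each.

Answer: #.......
#.......
##......
#.......
........
.#....#.
.#.##..#
..#..#..
.###..##
.#..#...

Derivation:
Fill (0+0,0+0) = (0,0)
Fill (0+1,0+0) = (1,0)
Fill (0+2,0+0) = (2,0)
Fill (0+2,0+1) = (2,1)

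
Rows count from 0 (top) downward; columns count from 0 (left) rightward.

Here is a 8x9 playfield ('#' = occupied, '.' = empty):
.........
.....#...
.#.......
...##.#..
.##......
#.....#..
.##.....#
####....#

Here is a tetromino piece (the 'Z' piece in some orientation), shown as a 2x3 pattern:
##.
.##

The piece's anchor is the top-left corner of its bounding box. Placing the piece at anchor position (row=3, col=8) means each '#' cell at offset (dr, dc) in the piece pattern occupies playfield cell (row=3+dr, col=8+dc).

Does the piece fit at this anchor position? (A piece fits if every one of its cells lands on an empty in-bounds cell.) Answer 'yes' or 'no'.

Answer: no

Derivation:
Check each piece cell at anchor (3, 8):
  offset (0,0) -> (3,8): empty -> OK
  offset (0,1) -> (3,9): out of bounds -> FAIL
  offset (1,1) -> (4,9): out of bounds -> FAIL
  offset (1,2) -> (4,10): out of bounds -> FAIL
All cells valid: no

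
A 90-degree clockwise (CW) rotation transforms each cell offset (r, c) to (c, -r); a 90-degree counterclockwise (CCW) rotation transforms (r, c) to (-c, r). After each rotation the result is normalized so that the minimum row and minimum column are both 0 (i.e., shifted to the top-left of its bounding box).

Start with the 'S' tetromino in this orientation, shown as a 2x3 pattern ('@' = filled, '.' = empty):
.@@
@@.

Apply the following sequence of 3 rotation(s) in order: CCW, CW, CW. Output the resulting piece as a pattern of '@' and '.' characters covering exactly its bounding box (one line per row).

Answer: @.
@@
.@

Derivation:
Start:
.@@
@@.
After rotation 1 (CCW):
@.
@@
.@
After rotation 2 (CW):
.@@
@@.
After rotation 3 (CW):
@.
@@
.@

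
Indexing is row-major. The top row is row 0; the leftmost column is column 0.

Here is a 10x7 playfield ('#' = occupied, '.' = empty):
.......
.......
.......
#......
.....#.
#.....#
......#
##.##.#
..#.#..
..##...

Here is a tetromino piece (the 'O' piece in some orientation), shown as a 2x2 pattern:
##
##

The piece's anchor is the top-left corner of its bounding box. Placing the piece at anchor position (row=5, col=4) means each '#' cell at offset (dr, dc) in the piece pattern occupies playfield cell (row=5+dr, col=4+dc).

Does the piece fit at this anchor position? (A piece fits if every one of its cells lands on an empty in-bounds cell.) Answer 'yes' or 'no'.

Check each piece cell at anchor (5, 4):
  offset (0,0) -> (5,4): empty -> OK
  offset (0,1) -> (5,5): empty -> OK
  offset (1,0) -> (6,4): empty -> OK
  offset (1,1) -> (6,5): empty -> OK
All cells valid: yes

Answer: yes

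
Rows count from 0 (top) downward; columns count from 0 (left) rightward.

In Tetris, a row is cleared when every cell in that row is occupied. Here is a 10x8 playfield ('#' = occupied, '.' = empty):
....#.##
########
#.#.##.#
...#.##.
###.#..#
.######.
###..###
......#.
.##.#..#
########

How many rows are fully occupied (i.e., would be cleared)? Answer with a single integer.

Check each row:
  row 0: 5 empty cells -> not full
  row 1: 0 empty cells -> FULL (clear)
  row 2: 3 empty cells -> not full
  row 3: 5 empty cells -> not full
  row 4: 3 empty cells -> not full
  row 5: 2 empty cells -> not full
  row 6: 2 empty cells -> not full
  row 7: 7 empty cells -> not full
  row 8: 4 empty cells -> not full
  row 9: 0 empty cells -> FULL (clear)
Total rows cleared: 2

Answer: 2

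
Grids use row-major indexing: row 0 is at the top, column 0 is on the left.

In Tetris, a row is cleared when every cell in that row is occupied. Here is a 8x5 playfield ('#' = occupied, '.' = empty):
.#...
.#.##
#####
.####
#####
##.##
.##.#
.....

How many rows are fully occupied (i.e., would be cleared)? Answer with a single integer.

Answer: 2

Derivation:
Check each row:
  row 0: 4 empty cells -> not full
  row 1: 2 empty cells -> not full
  row 2: 0 empty cells -> FULL (clear)
  row 3: 1 empty cell -> not full
  row 4: 0 empty cells -> FULL (clear)
  row 5: 1 empty cell -> not full
  row 6: 2 empty cells -> not full
  row 7: 5 empty cells -> not full
Total rows cleared: 2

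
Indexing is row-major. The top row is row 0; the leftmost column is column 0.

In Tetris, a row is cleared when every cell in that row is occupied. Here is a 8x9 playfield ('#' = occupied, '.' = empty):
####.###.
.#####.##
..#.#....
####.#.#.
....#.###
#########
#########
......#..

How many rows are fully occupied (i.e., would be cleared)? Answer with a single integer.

Answer: 2

Derivation:
Check each row:
  row 0: 2 empty cells -> not full
  row 1: 2 empty cells -> not full
  row 2: 7 empty cells -> not full
  row 3: 3 empty cells -> not full
  row 4: 5 empty cells -> not full
  row 5: 0 empty cells -> FULL (clear)
  row 6: 0 empty cells -> FULL (clear)
  row 7: 8 empty cells -> not full
Total rows cleared: 2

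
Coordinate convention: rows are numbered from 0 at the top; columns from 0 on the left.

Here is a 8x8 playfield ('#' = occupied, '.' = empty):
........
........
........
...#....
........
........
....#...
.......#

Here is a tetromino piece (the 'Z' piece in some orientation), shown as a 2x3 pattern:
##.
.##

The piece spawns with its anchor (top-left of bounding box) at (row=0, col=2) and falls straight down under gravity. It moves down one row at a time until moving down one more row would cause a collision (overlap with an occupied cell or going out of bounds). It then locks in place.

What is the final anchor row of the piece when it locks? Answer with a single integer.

Spawn at (row=0, col=2). Try each row:
  row 0: fits
  row 1: fits
  row 2: blocked -> lock at row 1

Answer: 1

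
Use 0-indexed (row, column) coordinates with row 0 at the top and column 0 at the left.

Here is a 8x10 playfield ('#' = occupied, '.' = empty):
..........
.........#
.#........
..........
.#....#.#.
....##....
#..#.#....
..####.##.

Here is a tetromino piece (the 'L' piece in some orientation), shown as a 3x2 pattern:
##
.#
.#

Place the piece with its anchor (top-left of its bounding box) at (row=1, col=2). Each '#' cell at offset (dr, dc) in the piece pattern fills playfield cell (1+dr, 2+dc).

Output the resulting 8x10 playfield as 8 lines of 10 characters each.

Fill (1+0,2+0) = (1,2)
Fill (1+0,2+1) = (1,3)
Fill (1+1,2+1) = (2,3)
Fill (1+2,2+1) = (3,3)

Answer: ..........
..##.....#
.#.#......
...#......
.#....#.#.
....##....
#..#.#....
..####.##.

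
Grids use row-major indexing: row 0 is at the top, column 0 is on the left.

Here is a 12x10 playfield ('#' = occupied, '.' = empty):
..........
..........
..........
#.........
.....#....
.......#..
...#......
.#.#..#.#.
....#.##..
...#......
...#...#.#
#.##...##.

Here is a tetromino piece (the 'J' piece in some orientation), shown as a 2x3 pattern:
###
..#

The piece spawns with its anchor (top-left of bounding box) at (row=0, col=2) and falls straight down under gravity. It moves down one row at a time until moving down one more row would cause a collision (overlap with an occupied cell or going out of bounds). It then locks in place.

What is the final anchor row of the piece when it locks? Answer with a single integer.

Answer: 5

Derivation:
Spawn at (row=0, col=2). Try each row:
  row 0: fits
  row 1: fits
  row 2: fits
  row 3: fits
  row 4: fits
  row 5: fits
  row 6: blocked -> lock at row 5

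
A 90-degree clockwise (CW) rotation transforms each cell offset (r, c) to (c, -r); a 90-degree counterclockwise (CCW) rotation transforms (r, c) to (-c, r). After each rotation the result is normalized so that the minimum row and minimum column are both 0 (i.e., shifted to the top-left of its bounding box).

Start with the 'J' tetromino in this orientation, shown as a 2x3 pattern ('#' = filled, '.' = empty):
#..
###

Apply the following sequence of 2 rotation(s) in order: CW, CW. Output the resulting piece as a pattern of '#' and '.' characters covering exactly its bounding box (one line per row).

Answer: ###
..#

Derivation:
Start:
#..
###
After rotation 1 (CW):
##
#.
#.
After rotation 2 (CW):
###
..#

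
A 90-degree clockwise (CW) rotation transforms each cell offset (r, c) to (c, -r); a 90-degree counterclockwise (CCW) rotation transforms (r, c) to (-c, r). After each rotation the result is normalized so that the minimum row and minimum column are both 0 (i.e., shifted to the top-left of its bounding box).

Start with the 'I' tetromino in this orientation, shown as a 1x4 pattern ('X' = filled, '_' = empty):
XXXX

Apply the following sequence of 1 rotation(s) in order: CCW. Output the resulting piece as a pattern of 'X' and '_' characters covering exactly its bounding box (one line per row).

Answer: X
X
X
X

Derivation:
Start:
XXXX
After rotation 1 (CCW):
X
X
X
X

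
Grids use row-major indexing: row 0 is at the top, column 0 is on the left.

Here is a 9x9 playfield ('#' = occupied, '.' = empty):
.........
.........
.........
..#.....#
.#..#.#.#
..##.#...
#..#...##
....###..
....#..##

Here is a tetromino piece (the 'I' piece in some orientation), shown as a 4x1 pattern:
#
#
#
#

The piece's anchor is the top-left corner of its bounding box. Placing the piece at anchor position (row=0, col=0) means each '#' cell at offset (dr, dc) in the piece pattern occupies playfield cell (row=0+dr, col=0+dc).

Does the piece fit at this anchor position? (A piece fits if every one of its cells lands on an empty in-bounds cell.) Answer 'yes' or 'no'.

Answer: yes

Derivation:
Check each piece cell at anchor (0, 0):
  offset (0,0) -> (0,0): empty -> OK
  offset (1,0) -> (1,0): empty -> OK
  offset (2,0) -> (2,0): empty -> OK
  offset (3,0) -> (3,0): empty -> OK
All cells valid: yes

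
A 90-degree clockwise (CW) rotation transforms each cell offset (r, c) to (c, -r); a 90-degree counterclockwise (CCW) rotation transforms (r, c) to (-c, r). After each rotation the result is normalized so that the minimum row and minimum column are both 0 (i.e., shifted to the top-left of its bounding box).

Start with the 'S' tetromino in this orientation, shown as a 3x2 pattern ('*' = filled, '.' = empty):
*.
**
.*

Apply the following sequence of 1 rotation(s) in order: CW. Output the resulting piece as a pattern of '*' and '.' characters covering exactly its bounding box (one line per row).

Answer: .**
**.

Derivation:
Start:
*.
**
.*
After rotation 1 (CW):
.**
**.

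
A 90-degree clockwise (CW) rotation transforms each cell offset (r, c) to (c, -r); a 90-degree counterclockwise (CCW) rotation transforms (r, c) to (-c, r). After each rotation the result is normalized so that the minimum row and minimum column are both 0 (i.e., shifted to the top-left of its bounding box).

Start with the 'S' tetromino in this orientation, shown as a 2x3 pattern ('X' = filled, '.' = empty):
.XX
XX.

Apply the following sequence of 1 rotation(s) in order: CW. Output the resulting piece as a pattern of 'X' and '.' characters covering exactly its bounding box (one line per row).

Answer: X.
XX
.X

Derivation:
Start:
.XX
XX.
After rotation 1 (CW):
X.
XX
.X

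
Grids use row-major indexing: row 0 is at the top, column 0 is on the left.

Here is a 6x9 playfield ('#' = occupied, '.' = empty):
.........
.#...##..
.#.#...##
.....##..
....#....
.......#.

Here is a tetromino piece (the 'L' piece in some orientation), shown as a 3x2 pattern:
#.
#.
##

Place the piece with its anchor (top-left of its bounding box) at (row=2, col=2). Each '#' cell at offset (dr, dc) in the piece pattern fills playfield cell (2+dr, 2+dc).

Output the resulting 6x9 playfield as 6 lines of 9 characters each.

Answer: .........
.#...##..
.###...##
..#..##..
..###....
.......#.

Derivation:
Fill (2+0,2+0) = (2,2)
Fill (2+1,2+0) = (3,2)
Fill (2+2,2+0) = (4,2)
Fill (2+2,2+1) = (4,3)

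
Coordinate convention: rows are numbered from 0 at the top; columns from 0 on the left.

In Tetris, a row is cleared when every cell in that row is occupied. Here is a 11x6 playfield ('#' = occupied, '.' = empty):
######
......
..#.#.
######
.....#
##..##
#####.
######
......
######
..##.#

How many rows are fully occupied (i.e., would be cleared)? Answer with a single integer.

Answer: 4

Derivation:
Check each row:
  row 0: 0 empty cells -> FULL (clear)
  row 1: 6 empty cells -> not full
  row 2: 4 empty cells -> not full
  row 3: 0 empty cells -> FULL (clear)
  row 4: 5 empty cells -> not full
  row 5: 2 empty cells -> not full
  row 6: 1 empty cell -> not full
  row 7: 0 empty cells -> FULL (clear)
  row 8: 6 empty cells -> not full
  row 9: 0 empty cells -> FULL (clear)
  row 10: 3 empty cells -> not full
Total rows cleared: 4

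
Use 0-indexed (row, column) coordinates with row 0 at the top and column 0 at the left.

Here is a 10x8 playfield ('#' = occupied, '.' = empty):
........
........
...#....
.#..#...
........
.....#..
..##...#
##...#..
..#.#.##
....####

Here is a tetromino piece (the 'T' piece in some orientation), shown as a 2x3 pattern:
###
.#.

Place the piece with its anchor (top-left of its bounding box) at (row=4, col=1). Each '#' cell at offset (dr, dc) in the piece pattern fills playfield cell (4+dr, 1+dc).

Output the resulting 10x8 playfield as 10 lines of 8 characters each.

Answer: ........
........
...#....
.#..#...
.###....
..#..#..
..##...#
##...#..
..#.#.##
....####

Derivation:
Fill (4+0,1+0) = (4,1)
Fill (4+0,1+1) = (4,2)
Fill (4+0,1+2) = (4,3)
Fill (4+1,1+1) = (5,2)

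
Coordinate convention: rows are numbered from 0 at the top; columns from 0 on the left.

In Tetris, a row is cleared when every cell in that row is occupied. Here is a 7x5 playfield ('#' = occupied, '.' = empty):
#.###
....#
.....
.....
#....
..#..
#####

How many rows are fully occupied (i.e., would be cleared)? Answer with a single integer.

Answer: 1

Derivation:
Check each row:
  row 0: 1 empty cell -> not full
  row 1: 4 empty cells -> not full
  row 2: 5 empty cells -> not full
  row 3: 5 empty cells -> not full
  row 4: 4 empty cells -> not full
  row 5: 4 empty cells -> not full
  row 6: 0 empty cells -> FULL (clear)
Total rows cleared: 1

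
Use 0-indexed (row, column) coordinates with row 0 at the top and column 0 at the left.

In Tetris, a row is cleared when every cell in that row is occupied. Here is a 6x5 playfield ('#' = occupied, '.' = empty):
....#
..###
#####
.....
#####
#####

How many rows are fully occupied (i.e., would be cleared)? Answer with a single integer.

Answer: 3

Derivation:
Check each row:
  row 0: 4 empty cells -> not full
  row 1: 2 empty cells -> not full
  row 2: 0 empty cells -> FULL (clear)
  row 3: 5 empty cells -> not full
  row 4: 0 empty cells -> FULL (clear)
  row 5: 0 empty cells -> FULL (clear)
Total rows cleared: 3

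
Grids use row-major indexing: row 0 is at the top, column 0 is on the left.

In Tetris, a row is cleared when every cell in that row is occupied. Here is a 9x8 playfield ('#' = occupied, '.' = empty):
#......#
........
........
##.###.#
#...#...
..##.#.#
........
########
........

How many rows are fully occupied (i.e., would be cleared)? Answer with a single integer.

Check each row:
  row 0: 6 empty cells -> not full
  row 1: 8 empty cells -> not full
  row 2: 8 empty cells -> not full
  row 3: 2 empty cells -> not full
  row 4: 6 empty cells -> not full
  row 5: 4 empty cells -> not full
  row 6: 8 empty cells -> not full
  row 7: 0 empty cells -> FULL (clear)
  row 8: 8 empty cells -> not full
Total rows cleared: 1

Answer: 1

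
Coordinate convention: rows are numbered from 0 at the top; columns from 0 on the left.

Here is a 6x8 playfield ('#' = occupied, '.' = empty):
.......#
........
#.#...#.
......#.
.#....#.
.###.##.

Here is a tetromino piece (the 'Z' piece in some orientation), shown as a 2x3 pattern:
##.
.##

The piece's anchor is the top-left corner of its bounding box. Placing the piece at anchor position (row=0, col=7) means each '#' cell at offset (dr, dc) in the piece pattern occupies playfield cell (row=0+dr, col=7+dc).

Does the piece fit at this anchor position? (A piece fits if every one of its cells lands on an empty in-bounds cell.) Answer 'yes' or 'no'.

Answer: no

Derivation:
Check each piece cell at anchor (0, 7):
  offset (0,0) -> (0,7): occupied ('#') -> FAIL
  offset (0,1) -> (0,8): out of bounds -> FAIL
  offset (1,1) -> (1,8): out of bounds -> FAIL
  offset (1,2) -> (1,9): out of bounds -> FAIL
All cells valid: no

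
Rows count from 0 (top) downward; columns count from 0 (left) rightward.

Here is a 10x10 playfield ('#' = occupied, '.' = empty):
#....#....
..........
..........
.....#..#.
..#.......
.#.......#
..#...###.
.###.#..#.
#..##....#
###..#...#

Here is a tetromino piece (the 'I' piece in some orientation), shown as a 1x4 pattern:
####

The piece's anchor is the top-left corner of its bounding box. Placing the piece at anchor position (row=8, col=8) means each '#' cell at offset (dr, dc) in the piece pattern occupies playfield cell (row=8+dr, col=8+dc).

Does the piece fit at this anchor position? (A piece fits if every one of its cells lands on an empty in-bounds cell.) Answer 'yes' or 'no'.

Check each piece cell at anchor (8, 8):
  offset (0,0) -> (8,8): empty -> OK
  offset (0,1) -> (8,9): occupied ('#') -> FAIL
  offset (0,2) -> (8,10): out of bounds -> FAIL
  offset (0,3) -> (8,11): out of bounds -> FAIL
All cells valid: no

Answer: no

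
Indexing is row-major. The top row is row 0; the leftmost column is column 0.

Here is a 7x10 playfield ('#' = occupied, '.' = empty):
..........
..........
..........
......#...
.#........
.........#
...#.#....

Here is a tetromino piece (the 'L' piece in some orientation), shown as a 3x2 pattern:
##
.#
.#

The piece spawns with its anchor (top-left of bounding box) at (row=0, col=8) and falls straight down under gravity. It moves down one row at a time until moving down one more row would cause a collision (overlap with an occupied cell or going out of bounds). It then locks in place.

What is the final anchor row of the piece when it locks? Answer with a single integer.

Answer: 2

Derivation:
Spawn at (row=0, col=8). Try each row:
  row 0: fits
  row 1: fits
  row 2: fits
  row 3: blocked -> lock at row 2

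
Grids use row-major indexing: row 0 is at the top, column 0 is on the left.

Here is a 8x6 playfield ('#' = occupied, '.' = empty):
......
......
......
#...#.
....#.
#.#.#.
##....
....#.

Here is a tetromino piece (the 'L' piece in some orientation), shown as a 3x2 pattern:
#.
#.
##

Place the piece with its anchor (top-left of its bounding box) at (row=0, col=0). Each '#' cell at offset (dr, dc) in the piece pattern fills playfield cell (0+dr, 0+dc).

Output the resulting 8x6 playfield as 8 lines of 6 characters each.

Fill (0+0,0+0) = (0,0)
Fill (0+1,0+0) = (1,0)
Fill (0+2,0+0) = (2,0)
Fill (0+2,0+1) = (2,1)

Answer: #.....
#.....
##....
#...#.
....#.
#.#.#.
##....
....#.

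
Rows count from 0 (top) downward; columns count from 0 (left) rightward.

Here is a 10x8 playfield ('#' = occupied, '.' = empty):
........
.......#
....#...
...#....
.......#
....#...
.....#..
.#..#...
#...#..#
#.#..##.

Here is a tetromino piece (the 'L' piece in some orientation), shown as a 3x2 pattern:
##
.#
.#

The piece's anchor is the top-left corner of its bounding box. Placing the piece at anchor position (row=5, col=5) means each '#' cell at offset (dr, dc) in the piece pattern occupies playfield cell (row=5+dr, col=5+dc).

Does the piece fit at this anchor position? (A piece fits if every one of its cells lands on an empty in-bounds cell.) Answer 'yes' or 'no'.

Answer: yes

Derivation:
Check each piece cell at anchor (5, 5):
  offset (0,0) -> (5,5): empty -> OK
  offset (0,1) -> (5,6): empty -> OK
  offset (1,1) -> (6,6): empty -> OK
  offset (2,1) -> (7,6): empty -> OK
All cells valid: yes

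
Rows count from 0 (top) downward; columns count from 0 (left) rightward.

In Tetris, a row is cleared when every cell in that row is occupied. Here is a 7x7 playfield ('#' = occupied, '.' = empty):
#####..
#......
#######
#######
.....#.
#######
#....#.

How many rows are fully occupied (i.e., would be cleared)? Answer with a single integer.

Check each row:
  row 0: 2 empty cells -> not full
  row 1: 6 empty cells -> not full
  row 2: 0 empty cells -> FULL (clear)
  row 3: 0 empty cells -> FULL (clear)
  row 4: 6 empty cells -> not full
  row 5: 0 empty cells -> FULL (clear)
  row 6: 5 empty cells -> not full
Total rows cleared: 3

Answer: 3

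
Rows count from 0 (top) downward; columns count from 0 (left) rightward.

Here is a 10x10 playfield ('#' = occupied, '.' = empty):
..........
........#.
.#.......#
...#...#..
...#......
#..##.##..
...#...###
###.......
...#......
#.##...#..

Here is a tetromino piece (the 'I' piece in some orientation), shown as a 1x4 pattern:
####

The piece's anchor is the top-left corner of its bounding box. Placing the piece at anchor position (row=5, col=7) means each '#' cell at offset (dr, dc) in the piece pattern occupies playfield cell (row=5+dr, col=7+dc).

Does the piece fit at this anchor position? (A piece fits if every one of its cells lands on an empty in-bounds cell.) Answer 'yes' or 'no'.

Check each piece cell at anchor (5, 7):
  offset (0,0) -> (5,7): occupied ('#') -> FAIL
  offset (0,1) -> (5,8): empty -> OK
  offset (0,2) -> (5,9): empty -> OK
  offset (0,3) -> (5,10): out of bounds -> FAIL
All cells valid: no

Answer: no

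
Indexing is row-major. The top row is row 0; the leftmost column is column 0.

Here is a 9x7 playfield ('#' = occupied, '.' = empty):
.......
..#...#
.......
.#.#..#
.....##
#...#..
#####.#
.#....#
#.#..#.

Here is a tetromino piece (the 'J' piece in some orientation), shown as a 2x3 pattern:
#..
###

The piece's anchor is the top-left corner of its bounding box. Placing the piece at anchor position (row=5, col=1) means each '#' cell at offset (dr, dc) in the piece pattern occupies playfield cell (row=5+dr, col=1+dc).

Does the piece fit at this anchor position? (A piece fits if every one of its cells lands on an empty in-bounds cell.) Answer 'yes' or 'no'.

Check each piece cell at anchor (5, 1):
  offset (0,0) -> (5,1): empty -> OK
  offset (1,0) -> (6,1): occupied ('#') -> FAIL
  offset (1,1) -> (6,2): occupied ('#') -> FAIL
  offset (1,2) -> (6,3): occupied ('#') -> FAIL
All cells valid: no

Answer: no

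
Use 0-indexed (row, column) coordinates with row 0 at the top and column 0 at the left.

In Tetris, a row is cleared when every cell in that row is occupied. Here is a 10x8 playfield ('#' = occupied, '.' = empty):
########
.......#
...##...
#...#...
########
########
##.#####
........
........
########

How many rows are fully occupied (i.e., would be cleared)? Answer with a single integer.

Check each row:
  row 0: 0 empty cells -> FULL (clear)
  row 1: 7 empty cells -> not full
  row 2: 6 empty cells -> not full
  row 3: 6 empty cells -> not full
  row 4: 0 empty cells -> FULL (clear)
  row 5: 0 empty cells -> FULL (clear)
  row 6: 1 empty cell -> not full
  row 7: 8 empty cells -> not full
  row 8: 8 empty cells -> not full
  row 9: 0 empty cells -> FULL (clear)
Total rows cleared: 4

Answer: 4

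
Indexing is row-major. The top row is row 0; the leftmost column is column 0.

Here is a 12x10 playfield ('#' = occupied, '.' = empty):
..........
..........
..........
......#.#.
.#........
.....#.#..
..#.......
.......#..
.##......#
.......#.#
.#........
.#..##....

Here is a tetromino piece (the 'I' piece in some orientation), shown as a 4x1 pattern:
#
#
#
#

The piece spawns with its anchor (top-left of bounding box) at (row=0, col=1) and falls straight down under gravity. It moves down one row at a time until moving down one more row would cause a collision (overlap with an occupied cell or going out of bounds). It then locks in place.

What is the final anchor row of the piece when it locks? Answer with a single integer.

Spawn at (row=0, col=1). Try each row:
  row 0: fits
  row 1: blocked -> lock at row 0

Answer: 0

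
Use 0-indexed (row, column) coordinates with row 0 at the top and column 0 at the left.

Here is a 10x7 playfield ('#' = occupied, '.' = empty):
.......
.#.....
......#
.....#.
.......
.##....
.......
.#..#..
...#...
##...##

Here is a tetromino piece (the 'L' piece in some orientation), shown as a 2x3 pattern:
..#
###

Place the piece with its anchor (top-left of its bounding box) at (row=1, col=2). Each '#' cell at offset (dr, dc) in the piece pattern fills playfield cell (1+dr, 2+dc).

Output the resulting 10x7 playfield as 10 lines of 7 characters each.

Fill (1+0,2+2) = (1,4)
Fill (1+1,2+0) = (2,2)
Fill (1+1,2+1) = (2,3)
Fill (1+1,2+2) = (2,4)

Answer: .......
.#..#..
..###.#
.....#.
.......
.##....
.......
.#..#..
...#...
##...##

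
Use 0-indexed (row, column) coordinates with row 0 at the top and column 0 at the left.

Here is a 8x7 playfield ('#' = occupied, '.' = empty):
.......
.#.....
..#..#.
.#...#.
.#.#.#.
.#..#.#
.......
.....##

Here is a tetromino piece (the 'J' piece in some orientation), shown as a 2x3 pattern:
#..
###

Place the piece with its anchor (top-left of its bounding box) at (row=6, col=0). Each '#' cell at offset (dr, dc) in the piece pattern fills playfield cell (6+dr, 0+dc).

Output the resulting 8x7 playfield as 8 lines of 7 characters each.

Fill (6+0,0+0) = (6,0)
Fill (6+1,0+0) = (7,0)
Fill (6+1,0+1) = (7,1)
Fill (6+1,0+2) = (7,2)

Answer: .......
.#.....
..#..#.
.#...#.
.#.#.#.
.#..#.#
#......
###..##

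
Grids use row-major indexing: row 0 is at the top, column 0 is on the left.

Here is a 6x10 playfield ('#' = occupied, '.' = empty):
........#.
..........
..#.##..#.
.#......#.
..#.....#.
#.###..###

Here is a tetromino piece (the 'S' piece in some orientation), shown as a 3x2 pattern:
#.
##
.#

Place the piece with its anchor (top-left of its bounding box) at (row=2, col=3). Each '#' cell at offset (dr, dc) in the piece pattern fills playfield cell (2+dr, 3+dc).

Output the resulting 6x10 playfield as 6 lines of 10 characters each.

Fill (2+0,3+0) = (2,3)
Fill (2+1,3+0) = (3,3)
Fill (2+1,3+1) = (3,4)
Fill (2+2,3+1) = (4,4)

Answer: ........#.
..........
..####..#.
.#.##...#.
..#.#...#.
#.###..###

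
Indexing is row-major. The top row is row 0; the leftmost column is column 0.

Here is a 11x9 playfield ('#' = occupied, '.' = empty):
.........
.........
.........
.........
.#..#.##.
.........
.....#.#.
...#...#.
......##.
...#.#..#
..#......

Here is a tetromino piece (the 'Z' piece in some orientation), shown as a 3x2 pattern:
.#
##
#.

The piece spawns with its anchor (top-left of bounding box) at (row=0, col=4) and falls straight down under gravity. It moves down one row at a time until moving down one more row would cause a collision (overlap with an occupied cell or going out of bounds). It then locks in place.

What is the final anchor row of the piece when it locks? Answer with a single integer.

Answer: 1

Derivation:
Spawn at (row=0, col=4). Try each row:
  row 0: fits
  row 1: fits
  row 2: blocked -> lock at row 1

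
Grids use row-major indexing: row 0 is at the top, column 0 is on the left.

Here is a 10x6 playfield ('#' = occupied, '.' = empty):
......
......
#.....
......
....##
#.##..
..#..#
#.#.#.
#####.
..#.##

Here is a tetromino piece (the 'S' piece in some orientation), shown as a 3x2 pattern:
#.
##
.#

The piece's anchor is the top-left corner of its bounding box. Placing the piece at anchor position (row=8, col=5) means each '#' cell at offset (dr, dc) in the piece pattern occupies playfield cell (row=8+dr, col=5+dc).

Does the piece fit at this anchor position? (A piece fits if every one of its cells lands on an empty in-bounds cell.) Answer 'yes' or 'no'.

Check each piece cell at anchor (8, 5):
  offset (0,0) -> (8,5): empty -> OK
  offset (1,0) -> (9,5): occupied ('#') -> FAIL
  offset (1,1) -> (9,6): out of bounds -> FAIL
  offset (2,1) -> (10,6): out of bounds -> FAIL
All cells valid: no

Answer: no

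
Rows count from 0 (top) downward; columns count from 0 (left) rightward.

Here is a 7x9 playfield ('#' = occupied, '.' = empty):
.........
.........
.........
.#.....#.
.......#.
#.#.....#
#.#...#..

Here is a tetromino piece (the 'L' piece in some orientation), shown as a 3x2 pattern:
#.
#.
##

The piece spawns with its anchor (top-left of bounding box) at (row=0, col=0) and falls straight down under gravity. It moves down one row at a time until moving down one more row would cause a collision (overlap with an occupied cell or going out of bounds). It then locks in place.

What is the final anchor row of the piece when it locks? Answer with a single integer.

Spawn at (row=0, col=0). Try each row:
  row 0: fits
  row 1: blocked -> lock at row 0

Answer: 0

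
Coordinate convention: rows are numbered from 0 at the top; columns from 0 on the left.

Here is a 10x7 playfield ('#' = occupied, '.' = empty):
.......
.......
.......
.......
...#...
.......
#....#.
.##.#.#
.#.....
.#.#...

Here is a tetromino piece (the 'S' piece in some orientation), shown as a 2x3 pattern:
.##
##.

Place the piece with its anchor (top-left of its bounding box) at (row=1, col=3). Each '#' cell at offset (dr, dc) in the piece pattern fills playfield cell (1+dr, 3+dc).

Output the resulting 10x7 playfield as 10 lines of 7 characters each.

Answer: .......
....##.
...##..
.......
...#...
.......
#....#.
.##.#.#
.#.....
.#.#...

Derivation:
Fill (1+0,3+1) = (1,4)
Fill (1+0,3+2) = (1,5)
Fill (1+1,3+0) = (2,3)
Fill (1+1,3+1) = (2,4)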